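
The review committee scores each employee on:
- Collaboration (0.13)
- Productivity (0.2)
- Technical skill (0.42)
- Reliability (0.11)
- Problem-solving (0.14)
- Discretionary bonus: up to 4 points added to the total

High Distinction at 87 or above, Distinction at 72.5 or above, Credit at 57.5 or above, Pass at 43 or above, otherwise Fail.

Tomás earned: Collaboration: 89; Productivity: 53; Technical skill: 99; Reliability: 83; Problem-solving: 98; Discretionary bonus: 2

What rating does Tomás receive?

Weighted total:
  Collaboration 89 × 0.13 = 11.57
  Productivity 53 × 0.2 = 10.6
  Technical skill 99 × 0.42 = 41.58
  Reliability 83 × 0.11 = 9.13
  Problem-solving 98 × 0.14 = 13.72
Sum = 86.6
Discretionary bonus: 86.6 + 2 = 88.6
88.6 ≥ 87 → High Distinction

High Distinction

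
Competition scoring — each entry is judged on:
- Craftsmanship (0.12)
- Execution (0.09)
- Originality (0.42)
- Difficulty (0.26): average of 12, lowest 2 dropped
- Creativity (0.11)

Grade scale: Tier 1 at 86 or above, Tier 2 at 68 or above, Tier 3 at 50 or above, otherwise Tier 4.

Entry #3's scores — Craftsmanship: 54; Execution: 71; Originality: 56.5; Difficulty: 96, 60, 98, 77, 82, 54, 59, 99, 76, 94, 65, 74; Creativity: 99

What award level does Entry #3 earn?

Tier 2

Difficulty: drop 54, 59 → average of remaining 10 = 821/10 = 82.1
Weighted total:
  Craftsmanship 54 × 0.12 = 6.48
  Execution 71 × 0.09 = 6.39
  Originality 56.5 × 0.42 = 23.73
  Difficulty 82.1 × 0.26 = 21.346
  Creativity 99 × 0.11 = 10.89
Sum = 68.836
68.836 is ≥ 68 and < 86 → Tier 2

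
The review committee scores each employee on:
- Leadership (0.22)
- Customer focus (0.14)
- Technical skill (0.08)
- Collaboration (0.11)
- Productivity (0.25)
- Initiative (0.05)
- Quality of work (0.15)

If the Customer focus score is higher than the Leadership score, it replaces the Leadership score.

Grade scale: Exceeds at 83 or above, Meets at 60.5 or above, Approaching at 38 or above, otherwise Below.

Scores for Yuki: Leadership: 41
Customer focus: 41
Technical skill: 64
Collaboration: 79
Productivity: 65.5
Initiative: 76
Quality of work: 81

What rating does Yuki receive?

Customer focus (41) ≤ Leadership (41), so Leadership stays at 41.
Weighted total:
  Leadership 41 × 0.22 = 9.02
  Customer focus 41 × 0.14 = 5.74
  Technical skill 64 × 0.08 = 5.12
  Collaboration 79 × 0.11 = 8.69
  Productivity 65.5 × 0.25 = 16.375
  Initiative 76 × 0.05 = 3.8
  Quality of work 81 × 0.15 = 12.15
Sum = 60.895
60.895 is ≥ 60.5 and < 83 → Meets

Meets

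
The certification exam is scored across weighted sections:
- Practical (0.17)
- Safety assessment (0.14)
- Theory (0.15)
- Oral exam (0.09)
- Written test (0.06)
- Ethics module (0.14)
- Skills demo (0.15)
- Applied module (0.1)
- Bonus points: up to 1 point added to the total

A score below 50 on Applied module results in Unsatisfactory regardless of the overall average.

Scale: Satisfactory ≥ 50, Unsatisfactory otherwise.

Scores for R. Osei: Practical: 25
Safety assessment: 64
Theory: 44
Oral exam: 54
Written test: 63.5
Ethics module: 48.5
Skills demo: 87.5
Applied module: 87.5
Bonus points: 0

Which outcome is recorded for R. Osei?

Satisfactory

Applied module score 87.5 ≥ 50: minimum met.
Weighted total:
  Practical 25 × 0.17 = 4.25
  Safety assessment 64 × 0.14 = 8.96
  Theory 44 × 0.15 = 6.6
  Oral exam 54 × 0.09 = 4.86
  Written test 63.5 × 0.06 = 3.81
  Ethics module 48.5 × 0.14 = 6.79
  Skills demo 87.5 × 0.15 = 13.125
  Applied module 87.5 × 0.1 = 8.75
Sum = 57.145
Bonus points: 57.145 + 0 = 57.145
57.145 ≥ 50 → Satisfactory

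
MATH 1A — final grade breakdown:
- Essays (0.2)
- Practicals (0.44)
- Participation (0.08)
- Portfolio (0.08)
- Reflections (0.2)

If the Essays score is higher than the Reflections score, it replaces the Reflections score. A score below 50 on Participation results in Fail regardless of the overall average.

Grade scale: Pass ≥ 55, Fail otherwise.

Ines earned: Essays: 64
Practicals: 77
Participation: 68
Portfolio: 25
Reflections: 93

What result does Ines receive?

Pass

Essays (64) ≤ Reflections (93), so Reflections stays at 93.
Participation score 68 ≥ 50: minimum met.
Weighted total:
  Essays 64 × 0.2 = 12.8
  Practicals 77 × 0.44 = 33.88
  Participation 68 × 0.08 = 5.44
  Portfolio 25 × 0.08 = 2
  Reflections 93 × 0.2 = 18.6
Sum = 72.72
72.72 ≥ 55 → Pass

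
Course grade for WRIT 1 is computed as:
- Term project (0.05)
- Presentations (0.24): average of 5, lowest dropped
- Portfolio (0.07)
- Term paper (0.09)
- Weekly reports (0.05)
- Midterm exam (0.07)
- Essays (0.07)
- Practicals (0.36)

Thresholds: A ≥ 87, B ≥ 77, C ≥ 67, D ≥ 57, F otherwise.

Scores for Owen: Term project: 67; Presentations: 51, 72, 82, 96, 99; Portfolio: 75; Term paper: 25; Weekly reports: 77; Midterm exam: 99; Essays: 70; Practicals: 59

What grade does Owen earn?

Presentations: drop 51 → average of remaining 4 = 349/4 = 87.25
Weighted total:
  Term project 67 × 0.05 = 3.35
  Presentations 87.25 × 0.24 = 20.94
  Portfolio 75 × 0.07 = 5.25
  Term paper 25 × 0.09 = 2.25
  Weekly reports 77 × 0.05 = 3.85
  Midterm exam 99 × 0.07 = 6.93
  Essays 70 × 0.07 = 4.9
  Practicals 59 × 0.36 = 21.24
Sum = 68.71
68.71 is ≥ 67 and < 77 → C

C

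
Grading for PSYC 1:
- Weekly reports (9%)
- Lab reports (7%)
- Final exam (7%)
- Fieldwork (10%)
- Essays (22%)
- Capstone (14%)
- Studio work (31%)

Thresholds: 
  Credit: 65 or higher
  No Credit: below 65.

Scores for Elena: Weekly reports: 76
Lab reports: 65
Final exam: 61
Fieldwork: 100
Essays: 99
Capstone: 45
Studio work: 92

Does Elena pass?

Weighted total:
  Weekly reports 76 × 0.09 = 6.84
  Lab reports 65 × 0.07 = 4.55
  Final exam 61 × 0.07 = 4.27
  Fieldwork 100 × 0.1 = 10
  Essays 99 × 0.22 = 21.78
  Capstone 45 × 0.14 = 6.3
  Studio work 92 × 0.31 = 28.52
Sum = 82.26
82.26 ≥ 65 → Credit

Credit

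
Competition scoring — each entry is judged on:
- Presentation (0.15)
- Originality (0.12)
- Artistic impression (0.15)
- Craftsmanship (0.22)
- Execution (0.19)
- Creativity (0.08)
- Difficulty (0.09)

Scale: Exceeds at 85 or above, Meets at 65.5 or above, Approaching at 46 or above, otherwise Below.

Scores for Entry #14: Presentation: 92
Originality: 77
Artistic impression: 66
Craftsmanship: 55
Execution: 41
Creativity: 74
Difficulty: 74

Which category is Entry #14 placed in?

Approaching

Weighted total:
  Presentation 92 × 0.15 = 13.8
  Originality 77 × 0.12 = 9.24
  Artistic impression 66 × 0.15 = 9.9
  Craftsmanship 55 × 0.22 = 12.1
  Execution 41 × 0.19 = 7.79
  Creativity 74 × 0.08 = 5.92
  Difficulty 74 × 0.09 = 6.66
Sum = 65.41
65.41 is ≥ 46 and < 65.5 → Approaching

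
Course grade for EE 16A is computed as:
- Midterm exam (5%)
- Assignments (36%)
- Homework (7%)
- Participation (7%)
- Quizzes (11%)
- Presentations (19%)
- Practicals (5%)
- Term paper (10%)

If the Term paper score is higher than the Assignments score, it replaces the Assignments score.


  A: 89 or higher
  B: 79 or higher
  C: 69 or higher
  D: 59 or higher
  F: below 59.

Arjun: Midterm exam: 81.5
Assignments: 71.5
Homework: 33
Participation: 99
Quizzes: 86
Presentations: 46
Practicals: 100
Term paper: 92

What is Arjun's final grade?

Term paper (92) > Assignments (71.5), so Assignments counts as 92.
Weighted total:
  Midterm exam 81.5 × 0.05 = 4.075
  Assignments 92 × 0.36 = 33.12
  Homework 33 × 0.07 = 2.31
  Participation 99 × 0.07 = 6.93
  Quizzes 86 × 0.11 = 9.46
  Presentations 46 × 0.19 = 8.74
  Practicals 100 × 0.05 = 5
  Term paper 92 × 0.1 = 9.2
Sum = 78.835
78.835 is ≥ 69 and < 79 → C

C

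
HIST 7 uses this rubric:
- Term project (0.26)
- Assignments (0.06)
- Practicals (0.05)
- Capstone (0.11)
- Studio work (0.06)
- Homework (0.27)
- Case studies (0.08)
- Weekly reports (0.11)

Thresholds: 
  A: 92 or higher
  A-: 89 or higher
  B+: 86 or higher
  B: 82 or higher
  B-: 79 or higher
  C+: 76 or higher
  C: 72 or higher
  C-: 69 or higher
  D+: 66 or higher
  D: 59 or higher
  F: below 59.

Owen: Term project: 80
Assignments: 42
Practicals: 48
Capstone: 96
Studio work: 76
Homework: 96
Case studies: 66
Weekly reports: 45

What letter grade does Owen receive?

C+

Weighted total:
  Term project 80 × 0.26 = 20.8
  Assignments 42 × 0.06 = 2.52
  Practicals 48 × 0.05 = 2.4
  Capstone 96 × 0.11 = 10.56
  Studio work 76 × 0.06 = 4.56
  Homework 96 × 0.27 = 25.92
  Case studies 66 × 0.08 = 5.28
  Weekly reports 45 × 0.11 = 4.95
Sum = 76.99
76.99 is ≥ 76 and < 79 → C+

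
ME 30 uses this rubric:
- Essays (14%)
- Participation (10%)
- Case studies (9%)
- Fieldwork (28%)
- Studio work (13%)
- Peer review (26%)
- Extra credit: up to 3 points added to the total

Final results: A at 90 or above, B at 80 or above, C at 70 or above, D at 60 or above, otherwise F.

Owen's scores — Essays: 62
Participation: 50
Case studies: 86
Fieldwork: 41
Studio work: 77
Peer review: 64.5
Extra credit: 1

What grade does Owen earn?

D

Weighted total:
  Essays 62 × 0.14 = 8.68
  Participation 50 × 0.1 = 5
  Case studies 86 × 0.09 = 7.74
  Fieldwork 41 × 0.28 = 11.48
  Studio work 77 × 0.13 = 10.01
  Peer review 64.5 × 0.26 = 16.77
Sum = 59.68
Extra credit: 59.68 + 1 = 60.68
60.68 is ≥ 60 and < 70 → D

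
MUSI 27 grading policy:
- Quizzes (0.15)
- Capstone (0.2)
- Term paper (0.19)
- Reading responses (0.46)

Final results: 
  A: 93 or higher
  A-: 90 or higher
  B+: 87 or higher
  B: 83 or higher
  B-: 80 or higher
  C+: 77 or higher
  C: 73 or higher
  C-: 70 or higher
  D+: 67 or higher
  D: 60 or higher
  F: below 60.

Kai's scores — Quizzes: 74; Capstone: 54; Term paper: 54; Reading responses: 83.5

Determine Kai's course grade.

Weighted total:
  Quizzes 74 × 0.15 = 11.1
  Capstone 54 × 0.2 = 10.8
  Term paper 54 × 0.19 = 10.26
  Reading responses 83.5 × 0.46 = 38.41
Sum = 70.57
70.57 is ≥ 70 and < 73 → C-

C-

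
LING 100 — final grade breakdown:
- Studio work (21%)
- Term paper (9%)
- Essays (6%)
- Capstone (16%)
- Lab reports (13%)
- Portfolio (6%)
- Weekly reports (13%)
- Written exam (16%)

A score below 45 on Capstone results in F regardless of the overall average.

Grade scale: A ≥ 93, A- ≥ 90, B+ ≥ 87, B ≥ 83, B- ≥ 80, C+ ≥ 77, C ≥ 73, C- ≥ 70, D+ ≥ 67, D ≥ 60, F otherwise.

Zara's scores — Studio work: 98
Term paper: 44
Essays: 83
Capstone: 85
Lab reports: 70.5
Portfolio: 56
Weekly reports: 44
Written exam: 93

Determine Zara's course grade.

C

Capstone score 85 ≥ 45: minimum met.
Weighted total:
  Studio work 98 × 0.21 = 20.58
  Term paper 44 × 0.09 = 3.96
  Essays 83 × 0.06 = 4.98
  Capstone 85 × 0.16 = 13.6
  Lab reports 70.5 × 0.13 = 9.165
  Portfolio 56 × 0.06 = 3.36
  Weekly reports 44 × 0.13 = 5.72
  Written exam 93 × 0.16 = 14.88
Sum = 76.245
76.245 is ≥ 73 and < 77 → C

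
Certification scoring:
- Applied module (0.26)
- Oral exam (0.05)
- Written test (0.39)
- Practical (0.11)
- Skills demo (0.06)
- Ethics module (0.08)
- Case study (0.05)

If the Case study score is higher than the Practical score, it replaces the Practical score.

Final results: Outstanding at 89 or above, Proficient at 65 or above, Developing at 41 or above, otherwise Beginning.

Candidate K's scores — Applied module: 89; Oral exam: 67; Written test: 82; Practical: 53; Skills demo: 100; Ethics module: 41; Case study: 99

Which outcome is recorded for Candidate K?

Proficient

Case study (99) > Practical (53), so Practical counts as 99.
Weighted total:
  Applied module 89 × 0.26 = 23.14
  Oral exam 67 × 0.05 = 3.35
  Written test 82 × 0.39 = 31.98
  Practical 99 × 0.11 = 10.89
  Skills demo 100 × 0.06 = 6
  Ethics module 41 × 0.08 = 3.28
  Case study 99 × 0.05 = 4.95
Sum = 83.59
83.59 is ≥ 65 and < 89 → Proficient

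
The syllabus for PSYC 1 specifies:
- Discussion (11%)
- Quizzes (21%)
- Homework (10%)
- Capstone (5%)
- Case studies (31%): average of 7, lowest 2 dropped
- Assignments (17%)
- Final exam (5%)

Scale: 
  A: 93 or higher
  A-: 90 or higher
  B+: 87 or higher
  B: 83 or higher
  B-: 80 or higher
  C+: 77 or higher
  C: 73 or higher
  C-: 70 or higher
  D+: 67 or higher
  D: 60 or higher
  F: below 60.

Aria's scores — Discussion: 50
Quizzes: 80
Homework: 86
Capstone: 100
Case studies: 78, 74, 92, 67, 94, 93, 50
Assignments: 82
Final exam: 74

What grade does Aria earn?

B-

Case studies: drop 50, 67 → average of remaining 5 = 431/5 = 86.2
Weighted total:
  Discussion 50 × 0.11 = 5.5
  Quizzes 80 × 0.21 = 16.8
  Homework 86 × 0.1 = 8.6
  Capstone 100 × 0.05 = 5
  Case studies 86.2 × 0.31 = 26.722
  Assignments 82 × 0.17 = 13.94
  Final exam 74 × 0.05 = 3.7
Sum = 80.262
80.262 is ≥ 80 and < 83 → B-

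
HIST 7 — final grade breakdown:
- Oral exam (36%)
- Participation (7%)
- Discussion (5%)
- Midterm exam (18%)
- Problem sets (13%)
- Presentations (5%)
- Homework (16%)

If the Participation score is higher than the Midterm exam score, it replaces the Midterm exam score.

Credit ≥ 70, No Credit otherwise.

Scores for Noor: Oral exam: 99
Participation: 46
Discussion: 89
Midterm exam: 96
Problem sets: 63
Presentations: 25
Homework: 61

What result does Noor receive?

Credit

Participation (46) ≤ Midterm exam (96), so Midterm exam stays at 96.
Weighted total:
  Oral exam 99 × 0.36 = 35.64
  Participation 46 × 0.07 = 3.22
  Discussion 89 × 0.05 = 4.45
  Midterm exam 96 × 0.18 = 17.28
  Problem sets 63 × 0.13 = 8.19
  Presentations 25 × 0.05 = 1.25
  Homework 61 × 0.16 = 9.76
Sum = 79.79
79.79 ≥ 70 → Credit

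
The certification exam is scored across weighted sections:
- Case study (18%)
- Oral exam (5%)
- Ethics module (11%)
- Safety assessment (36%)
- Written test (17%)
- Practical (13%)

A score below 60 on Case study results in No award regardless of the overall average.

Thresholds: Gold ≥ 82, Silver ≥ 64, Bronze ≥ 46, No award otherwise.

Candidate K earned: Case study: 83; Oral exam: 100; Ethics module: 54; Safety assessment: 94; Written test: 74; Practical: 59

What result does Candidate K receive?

Case study score 83 ≥ 60: minimum met.
Weighted total:
  Case study 83 × 0.18 = 14.94
  Oral exam 100 × 0.05 = 5
  Ethics module 54 × 0.11 = 5.94
  Safety assessment 94 × 0.36 = 33.84
  Written test 74 × 0.17 = 12.58
  Practical 59 × 0.13 = 7.67
Sum = 79.97
79.97 is ≥ 64 and < 82 → Silver

Silver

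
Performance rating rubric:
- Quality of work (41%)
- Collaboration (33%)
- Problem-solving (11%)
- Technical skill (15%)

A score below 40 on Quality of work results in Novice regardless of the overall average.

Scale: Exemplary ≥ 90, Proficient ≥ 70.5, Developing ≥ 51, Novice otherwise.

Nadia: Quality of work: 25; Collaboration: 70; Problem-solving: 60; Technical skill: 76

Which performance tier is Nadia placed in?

Novice

Quality of work score 25 < 40: minimum not met.
Weighted total:
  Quality of work 25 × 0.41 = 10.25
  Collaboration 70 × 0.33 = 23.1
  Problem-solving 60 × 0.11 = 6.6
  Technical skill 76 × 0.15 = 11.4
Sum = 51.35
Because the Quality of work minimum was not met, the result is Novice.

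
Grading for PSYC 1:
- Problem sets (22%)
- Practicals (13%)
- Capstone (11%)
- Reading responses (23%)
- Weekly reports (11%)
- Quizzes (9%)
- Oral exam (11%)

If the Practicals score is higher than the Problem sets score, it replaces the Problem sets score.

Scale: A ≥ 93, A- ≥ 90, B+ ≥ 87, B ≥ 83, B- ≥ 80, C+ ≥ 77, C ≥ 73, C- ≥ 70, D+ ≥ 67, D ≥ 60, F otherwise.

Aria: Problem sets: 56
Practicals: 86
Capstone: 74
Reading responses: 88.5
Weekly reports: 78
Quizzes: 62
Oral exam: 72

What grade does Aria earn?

Practicals (86) > Problem sets (56), so Problem sets counts as 86.
Weighted total:
  Problem sets 86 × 0.22 = 18.92
  Practicals 86 × 0.13 = 11.18
  Capstone 74 × 0.11 = 8.14
  Reading responses 88.5 × 0.23 = 20.355
  Weekly reports 78 × 0.11 = 8.58
  Quizzes 62 × 0.09 = 5.58
  Oral exam 72 × 0.11 = 7.92
Sum = 80.675
80.675 is ≥ 80 and < 83 → B-

B-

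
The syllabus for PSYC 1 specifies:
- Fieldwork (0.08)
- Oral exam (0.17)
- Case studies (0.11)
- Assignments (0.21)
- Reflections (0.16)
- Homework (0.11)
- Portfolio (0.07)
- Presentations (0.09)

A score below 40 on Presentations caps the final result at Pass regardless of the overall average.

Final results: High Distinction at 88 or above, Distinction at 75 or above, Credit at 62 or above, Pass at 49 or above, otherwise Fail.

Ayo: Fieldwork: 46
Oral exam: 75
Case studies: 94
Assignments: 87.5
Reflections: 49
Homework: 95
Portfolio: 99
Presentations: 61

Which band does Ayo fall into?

Presentations score 61 ≥ 40: minimum met.
Weighted total:
  Fieldwork 46 × 0.08 = 3.68
  Oral exam 75 × 0.17 = 12.75
  Case studies 94 × 0.11 = 10.34
  Assignments 87.5 × 0.21 = 18.375
  Reflections 49 × 0.16 = 7.84
  Homework 95 × 0.11 = 10.45
  Portfolio 99 × 0.07 = 6.93
  Presentations 61 × 0.09 = 5.49
Sum = 75.855
75.855 is ≥ 75 and < 88 → Distinction

Distinction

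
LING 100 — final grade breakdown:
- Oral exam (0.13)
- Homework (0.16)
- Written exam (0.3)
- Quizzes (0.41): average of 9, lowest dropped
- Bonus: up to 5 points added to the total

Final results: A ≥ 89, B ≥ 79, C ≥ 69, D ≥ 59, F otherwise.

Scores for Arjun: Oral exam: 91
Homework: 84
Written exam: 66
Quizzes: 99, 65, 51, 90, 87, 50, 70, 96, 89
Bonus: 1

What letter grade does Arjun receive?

Quizzes: drop 50 → average of remaining 8 = 647/8 = 80.875
Weighted total:
  Oral exam 91 × 0.13 = 11.83
  Homework 84 × 0.16 = 13.44
  Written exam 66 × 0.3 = 19.8
  Quizzes 80.875 × 0.41 = 33.15875
Sum = 78.22875
Bonus: 78.22875 + 1 = 79.22875
79.22875 is ≥ 79 and < 89 → B

B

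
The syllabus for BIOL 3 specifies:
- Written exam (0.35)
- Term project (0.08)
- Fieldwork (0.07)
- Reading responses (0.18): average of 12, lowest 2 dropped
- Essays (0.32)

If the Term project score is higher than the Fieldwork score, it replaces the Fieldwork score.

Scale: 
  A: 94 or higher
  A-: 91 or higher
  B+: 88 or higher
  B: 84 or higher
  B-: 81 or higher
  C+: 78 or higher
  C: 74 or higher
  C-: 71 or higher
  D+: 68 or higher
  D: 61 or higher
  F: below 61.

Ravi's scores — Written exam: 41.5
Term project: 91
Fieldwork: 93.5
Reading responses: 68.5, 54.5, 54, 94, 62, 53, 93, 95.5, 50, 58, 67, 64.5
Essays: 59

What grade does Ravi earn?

F

Reading responses: drop 50, 53 → average of remaining 10 = 711/10 = 71.1
Term project (91) ≤ Fieldwork (93.5), so Fieldwork stays at 93.5.
Weighted total:
  Written exam 41.5 × 0.35 = 14.525
  Term project 91 × 0.08 = 7.28
  Fieldwork 93.5 × 0.07 = 6.545
  Reading responses 71.1 × 0.18 = 12.798
  Essays 59 × 0.32 = 18.88
Sum = 60.028
60.028 < 61 → F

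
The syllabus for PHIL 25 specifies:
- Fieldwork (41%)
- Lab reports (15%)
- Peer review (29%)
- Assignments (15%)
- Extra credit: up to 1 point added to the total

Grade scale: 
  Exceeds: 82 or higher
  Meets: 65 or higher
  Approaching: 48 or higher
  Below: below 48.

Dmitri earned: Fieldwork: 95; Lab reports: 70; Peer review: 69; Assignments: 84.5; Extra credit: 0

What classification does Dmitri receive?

Weighted total:
  Fieldwork 95 × 0.41 = 38.95
  Lab reports 70 × 0.15 = 10.5
  Peer review 69 × 0.29 = 20.01
  Assignments 84.5 × 0.15 = 12.675
Sum = 82.135
Extra credit: 82.135 + 0 = 82.135
82.135 ≥ 82 → Exceeds

Exceeds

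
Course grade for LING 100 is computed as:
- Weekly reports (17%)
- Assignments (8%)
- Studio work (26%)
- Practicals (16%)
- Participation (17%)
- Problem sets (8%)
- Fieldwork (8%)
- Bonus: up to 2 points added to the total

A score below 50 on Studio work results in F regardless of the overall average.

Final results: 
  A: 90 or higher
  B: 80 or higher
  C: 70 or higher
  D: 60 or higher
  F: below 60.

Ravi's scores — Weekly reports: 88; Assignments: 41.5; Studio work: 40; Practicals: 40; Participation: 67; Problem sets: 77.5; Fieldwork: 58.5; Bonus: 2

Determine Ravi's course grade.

F

Studio work score 40 < 50: minimum not met.
Weighted total:
  Weekly reports 88 × 0.17 = 14.96
  Assignments 41.5 × 0.08 = 3.32
  Studio work 40 × 0.26 = 10.4
  Practicals 40 × 0.16 = 6.4
  Participation 67 × 0.17 = 11.39
  Problem sets 77.5 × 0.08 = 6.2
  Fieldwork 58.5 × 0.08 = 4.68
Sum = 57.35
Bonus: 57.35 + 2 = 59.35
Because the Studio work minimum was not met, the result is F.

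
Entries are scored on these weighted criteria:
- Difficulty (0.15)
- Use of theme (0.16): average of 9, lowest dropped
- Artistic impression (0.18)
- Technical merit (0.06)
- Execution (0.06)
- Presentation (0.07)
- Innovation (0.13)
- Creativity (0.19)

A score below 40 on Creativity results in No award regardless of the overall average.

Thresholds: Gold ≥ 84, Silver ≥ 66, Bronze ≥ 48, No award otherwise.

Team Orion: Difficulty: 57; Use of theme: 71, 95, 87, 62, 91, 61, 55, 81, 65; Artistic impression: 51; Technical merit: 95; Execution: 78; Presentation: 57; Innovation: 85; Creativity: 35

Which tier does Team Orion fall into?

No award

Use of theme: drop 55 → average of remaining 8 = 613/8 = 76.625
Creativity score 35 < 40: minimum not met.
Weighted total:
  Difficulty 57 × 0.15 = 8.55
  Use of theme 76.625 × 0.16 = 12.26
  Artistic impression 51 × 0.18 = 9.18
  Technical merit 95 × 0.06 = 5.7
  Execution 78 × 0.06 = 4.68
  Presentation 57 × 0.07 = 3.99
  Innovation 85 × 0.13 = 11.05
  Creativity 35 × 0.19 = 6.65
Sum = 62.06
Because the Creativity minimum was not met, the result is No award.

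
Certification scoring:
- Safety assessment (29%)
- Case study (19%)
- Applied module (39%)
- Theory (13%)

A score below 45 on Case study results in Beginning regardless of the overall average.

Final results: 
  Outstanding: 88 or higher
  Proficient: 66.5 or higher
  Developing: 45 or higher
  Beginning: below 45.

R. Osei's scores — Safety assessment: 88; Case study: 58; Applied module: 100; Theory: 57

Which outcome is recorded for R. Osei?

Case study score 58 ≥ 45: minimum met.
Weighted total:
  Safety assessment 88 × 0.29 = 25.52
  Case study 58 × 0.19 = 11.02
  Applied module 100 × 0.39 = 39
  Theory 57 × 0.13 = 7.41
Sum = 82.95
82.95 is ≥ 66.5 and < 88 → Proficient

Proficient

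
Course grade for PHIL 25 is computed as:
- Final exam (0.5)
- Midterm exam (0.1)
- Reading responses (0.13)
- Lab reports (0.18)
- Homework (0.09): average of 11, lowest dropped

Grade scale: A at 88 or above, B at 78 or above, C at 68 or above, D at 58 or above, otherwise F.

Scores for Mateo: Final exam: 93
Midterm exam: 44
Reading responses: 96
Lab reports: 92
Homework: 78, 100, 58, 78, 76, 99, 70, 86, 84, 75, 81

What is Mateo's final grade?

Homework: drop 58 → average of remaining 10 = 827/10 = 82.7
Weighted total:
  Final exam 93 × 0.5 = 46.5
  Midterm exam 44 × 0.1 = 4.4
  Reading responses 96 × 0.13 = 12.48
  Lab reports 92 × 0.18 = 16.56
  Homework 82.7 × 0.09 = 7.443
Sum = 87.383
87.383 is ≥ 78 and < 88 → B

B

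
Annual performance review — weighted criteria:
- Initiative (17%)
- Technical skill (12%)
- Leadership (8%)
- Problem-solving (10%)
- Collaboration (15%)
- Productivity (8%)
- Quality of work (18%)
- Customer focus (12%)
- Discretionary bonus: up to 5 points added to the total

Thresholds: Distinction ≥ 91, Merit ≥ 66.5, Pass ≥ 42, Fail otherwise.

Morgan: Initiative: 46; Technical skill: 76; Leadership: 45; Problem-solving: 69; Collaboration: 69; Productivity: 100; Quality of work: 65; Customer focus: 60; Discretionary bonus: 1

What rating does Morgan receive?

Pass

Weighted total:
  Initiative 46 × 0.17 = 7.82
  Technical skill 76 × 0.12 = 9.12
  Leadership 45 × 0.08 = 3.6
  Problem-solving 69 × 0.1 = 6.9
  Collaboration 69 × 0.15 = 10.35
  Productivity 100 × 0.08 = 8
  Quality of work 65 × 0.18 = 11.7
  Customer focus 60 × 0.12 = 7.2
Sum = 64.69
Discretionary bonus: 64.69 + 1 = 65.69
65.69 is ≥ 42 and < 66.5 → Pass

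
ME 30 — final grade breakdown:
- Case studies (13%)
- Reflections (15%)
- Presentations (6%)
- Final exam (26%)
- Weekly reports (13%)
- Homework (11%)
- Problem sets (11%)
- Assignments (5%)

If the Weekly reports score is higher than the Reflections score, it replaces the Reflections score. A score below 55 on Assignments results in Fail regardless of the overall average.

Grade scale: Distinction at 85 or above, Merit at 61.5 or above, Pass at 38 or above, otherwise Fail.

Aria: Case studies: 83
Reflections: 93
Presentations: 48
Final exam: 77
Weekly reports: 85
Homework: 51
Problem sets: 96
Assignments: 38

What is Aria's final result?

Weekly reports (85) ≤ Reflections (93), so Reflections stays at 93.
Assignments score 38 < 55: minimum not met.
Weighted total:
  Case studies 83 × 0.13 = 10.79
  Reflections 93 × 0.15 = 13.95
  Presentations 48 × 0.06 = 2.88
  Final exam 77 × 0.26 = 20.02
  Weekly reports 85 × 0.13 = 11.05
  Homework 51 × 0.11 = 5.61
  Problem sets 96 × 0.11 = 10.56
  Assignments 38 × 0.05 = 1.9
Sum = 76.76
Because the Assignments minimum was not met, the result is Fail.

Fail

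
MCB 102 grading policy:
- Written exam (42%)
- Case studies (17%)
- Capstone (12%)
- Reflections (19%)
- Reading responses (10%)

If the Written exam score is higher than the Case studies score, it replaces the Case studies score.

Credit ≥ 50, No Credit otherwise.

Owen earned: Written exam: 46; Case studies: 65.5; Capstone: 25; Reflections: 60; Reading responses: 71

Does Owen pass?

Credit

Written exam (46) ≤ Case studies (65.5), so Case studies stays at 65.5.
Weighted total:
  Written exam 46 × 0.42 = 19.32
  Case studies 65.5 × 0.17 = 11.135
  Capstone 25 × 0.12 = 3
  Reflections 60 × 0.19 = 11.4
  Reading responses 71 × 0.1 = 7.1
Sum = 51.955
51.955 ≥ 50 → Credit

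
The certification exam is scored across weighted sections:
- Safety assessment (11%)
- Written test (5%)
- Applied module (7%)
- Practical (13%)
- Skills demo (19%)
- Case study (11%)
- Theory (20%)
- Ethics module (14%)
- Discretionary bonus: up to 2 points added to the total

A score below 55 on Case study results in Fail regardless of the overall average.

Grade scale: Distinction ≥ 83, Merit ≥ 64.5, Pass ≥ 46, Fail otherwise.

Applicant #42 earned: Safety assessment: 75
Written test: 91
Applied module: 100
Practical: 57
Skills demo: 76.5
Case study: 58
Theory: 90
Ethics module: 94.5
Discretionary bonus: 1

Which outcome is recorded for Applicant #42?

Case study score 58 ≥ 55: minimum met.
Weighted total:
  Safety assessment 75 × 0.11 = 8.25
  Written test 91 × 0.05 = 4.55
  Applied module 100 × 0.07 = 7
  Practical 57 × 0.13 = 7.41
  Skills demo 76.5 × 0.19 = 14.535
  Case study 58 × 0.11 = 6.38
  Theory 90 × 0.2 = 18
  Ethics module 94.5 × 0.14 = 13.23
Sum = 79.355
Discretionary bonus: 79.355 + 1 = 80.355
80.355 is ≥ 64.5 and < 83 → Merit

Merit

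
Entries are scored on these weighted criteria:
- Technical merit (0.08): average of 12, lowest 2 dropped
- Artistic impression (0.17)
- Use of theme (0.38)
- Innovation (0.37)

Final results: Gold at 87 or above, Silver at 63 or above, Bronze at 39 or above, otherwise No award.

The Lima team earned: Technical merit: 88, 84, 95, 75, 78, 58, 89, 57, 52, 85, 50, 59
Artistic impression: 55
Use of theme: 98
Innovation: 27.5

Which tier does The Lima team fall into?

Bronze

Technical merit: drop 50, 52 → average of remaining 10 = 768/10 = 76.8
Weighted total:
  Technical merit 76.8 × 0.08 = 6.144
  Artistic impression 55 × 0.17 = 9.35
  Use of theme 98 × 0.38 = 37.24
  Innovation 27.5 × 0.37 = 10.175
Sum = 62.909
62.909 is ≥ 39 and < 63 → Bronze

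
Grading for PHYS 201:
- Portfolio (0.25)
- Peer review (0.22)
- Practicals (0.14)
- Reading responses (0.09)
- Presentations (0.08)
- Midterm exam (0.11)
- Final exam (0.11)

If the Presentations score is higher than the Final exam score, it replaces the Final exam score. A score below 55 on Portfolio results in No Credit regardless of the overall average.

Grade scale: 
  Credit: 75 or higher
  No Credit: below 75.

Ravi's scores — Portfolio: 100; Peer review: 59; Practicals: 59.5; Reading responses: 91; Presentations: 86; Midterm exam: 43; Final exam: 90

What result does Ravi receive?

Presentations (86) ≤ Final exam (90), so Final exam stays at 90.
Portfolio score 100 ≥ 55: minimum met.
Weighted total:
  Portfolio 100 × 0.25 = 25
  Peer review 59 × 0.22 = 12.98
  Practicals 59.5 × 0.14 = 8.33
  Reading responses 91 × 0.09 = 8.19
  Presentations 86 × 0.08 = 6.88
  Midterm exam 43 × 0.11 = 4.73
  Final exam 90 × 0.11 = 9.9
Sum = 76.01
76.01 ≥ 75 → Credit

Credit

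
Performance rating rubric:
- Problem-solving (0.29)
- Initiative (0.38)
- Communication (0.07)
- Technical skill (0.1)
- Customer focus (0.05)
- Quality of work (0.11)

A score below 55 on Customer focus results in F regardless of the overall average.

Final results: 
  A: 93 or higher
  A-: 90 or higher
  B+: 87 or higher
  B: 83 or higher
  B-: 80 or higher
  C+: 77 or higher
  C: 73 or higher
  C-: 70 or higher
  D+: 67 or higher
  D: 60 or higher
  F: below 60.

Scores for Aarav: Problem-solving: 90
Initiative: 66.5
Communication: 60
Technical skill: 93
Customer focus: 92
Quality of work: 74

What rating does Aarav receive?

C+

Customer focus score 92 ≥ 55: minimum met.
Weighted total:
  Problem-solving 90 × 0.29 = 26.1
  Initiative 66.5 × 0.38 = 25.27
  Communication 60 × 0.07 = 4.2
  Technical skill 93 × 0.1 = 9.3
  Customer focus 92 × 0.05 = 4.6
  Quality of work 74 × 0.11 = 8.14
Sum = 77.61
77.61 is ≥ 77 and < 80 → C+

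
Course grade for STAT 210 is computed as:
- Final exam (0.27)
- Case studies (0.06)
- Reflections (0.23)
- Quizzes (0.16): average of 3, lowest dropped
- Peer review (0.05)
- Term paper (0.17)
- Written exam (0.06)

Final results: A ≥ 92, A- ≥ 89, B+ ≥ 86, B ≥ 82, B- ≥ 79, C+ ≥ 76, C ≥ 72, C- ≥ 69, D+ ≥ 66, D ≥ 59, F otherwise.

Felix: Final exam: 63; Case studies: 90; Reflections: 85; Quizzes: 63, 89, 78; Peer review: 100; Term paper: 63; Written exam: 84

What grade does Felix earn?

Quizzes: drop 63 → average of remaining 2 = 167/2 = 83.5
Weighted total:
  Final exam 63 × 0.27 = 17.01
  Case studies 90 × 0.06 = 5.4
  Reflections 85 × 0.23 = 19.55
  Quizzes 83.5 × 0.16 = 13.36
  Peer review 100 × 0.05 = 5
  Term paper 63 × 0.17 = 10.71
  Written exam 84 × 0.06 = 5.04
Sum = 76.07
76.07 is ≥ 76 and < 79 → C+

C+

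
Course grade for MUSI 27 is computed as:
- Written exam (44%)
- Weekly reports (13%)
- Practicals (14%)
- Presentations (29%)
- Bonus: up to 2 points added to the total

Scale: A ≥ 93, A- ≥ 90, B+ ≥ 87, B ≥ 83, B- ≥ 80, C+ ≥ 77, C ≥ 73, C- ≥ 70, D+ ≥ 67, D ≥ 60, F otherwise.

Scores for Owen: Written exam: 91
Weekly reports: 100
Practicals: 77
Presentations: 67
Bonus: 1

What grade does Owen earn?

B

Weighted total:
  Written exam 91 × 0.44 = 40.04
  Weekly reports 100 × 0.13 = 13
  Practicals 77 × 0.14 = 10.78
  Presentations 67 × 0.29 = 19.43
Sum = 83.25
Bonus: 83.25 + 1 = 84.25
84.25 is ≥ 83 and < 87 → B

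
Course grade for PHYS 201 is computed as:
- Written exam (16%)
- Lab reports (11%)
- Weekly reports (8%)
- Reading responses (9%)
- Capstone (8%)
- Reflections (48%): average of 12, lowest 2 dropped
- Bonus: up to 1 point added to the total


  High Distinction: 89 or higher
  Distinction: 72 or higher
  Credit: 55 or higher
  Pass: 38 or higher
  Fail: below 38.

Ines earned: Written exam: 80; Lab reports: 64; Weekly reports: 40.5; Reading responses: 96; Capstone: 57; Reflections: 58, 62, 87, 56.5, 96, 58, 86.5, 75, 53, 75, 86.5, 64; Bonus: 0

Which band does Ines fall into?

Reflections: drop 53, 56.5 → average of remaining 10 = 748/10 = 74.8
Weighted total:
  Written exam 80 × 0.16 = 12.8
  Lab reports 64 × 0.11 = 7.04
  Weekly reports 40.5 × 0.08 = 3.24
  Reading responses 96 × 0.09 = 8.64
  Capstone 57 × 0.08 = 4.56
  Reflections 74.8 × 0.48 = 35.904
Sum = 72.184
Bonus: 72.184 + 0 = 72.184
72.184 is ≥ 72 and < 89 → Distinction

Distinction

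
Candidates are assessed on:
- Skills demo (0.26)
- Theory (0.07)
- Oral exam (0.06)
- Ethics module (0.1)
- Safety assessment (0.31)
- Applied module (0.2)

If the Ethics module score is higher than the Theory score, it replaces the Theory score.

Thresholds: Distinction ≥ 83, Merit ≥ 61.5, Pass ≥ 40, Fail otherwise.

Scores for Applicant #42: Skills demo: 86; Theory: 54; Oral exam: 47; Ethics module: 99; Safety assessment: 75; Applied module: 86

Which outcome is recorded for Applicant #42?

Ethics module (99) > Theory (54), so Theory counts as 99.
Weighted total:
  Skills demo 86 × 0.26 = 22.36
  Theory 99 × 0.07 = 6.93
  Oral exam 47 × 0.06 = 2.82
  Ethics module 99 × 0.1 = 9.9
  Safety assessment 75 × 0.31 = 23.25
  Applied module 86 × 0.2 = 17.2
Sum = 82.46
82.46 is ≥ 61.5 and < 83 → Merit

Merit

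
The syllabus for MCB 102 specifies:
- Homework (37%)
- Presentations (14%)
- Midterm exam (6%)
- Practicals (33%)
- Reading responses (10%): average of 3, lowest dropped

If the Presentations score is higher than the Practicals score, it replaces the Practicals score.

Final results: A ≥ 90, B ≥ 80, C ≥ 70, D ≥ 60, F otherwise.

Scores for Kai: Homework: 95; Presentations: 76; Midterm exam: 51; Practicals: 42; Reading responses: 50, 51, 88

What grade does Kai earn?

B

Reading responses: drop 50 → average of remaining 2 = 139/2 = 69.5
Presentations (76) > Practicals (42), so Practicals counts as 76.
Weighted total:
  Homework 95 × 0.37 = 35.15
  Presentations 76 × 0.14 = 10.64
  Midterm exam 51 × 0.06 = 3.06
  Practicals 76 × 0.33 = 25.08
  Reading responses 69.5 × 0.1 = 6.95
Sum = 80.88
80.88 is ≥ 80 and < 90 → B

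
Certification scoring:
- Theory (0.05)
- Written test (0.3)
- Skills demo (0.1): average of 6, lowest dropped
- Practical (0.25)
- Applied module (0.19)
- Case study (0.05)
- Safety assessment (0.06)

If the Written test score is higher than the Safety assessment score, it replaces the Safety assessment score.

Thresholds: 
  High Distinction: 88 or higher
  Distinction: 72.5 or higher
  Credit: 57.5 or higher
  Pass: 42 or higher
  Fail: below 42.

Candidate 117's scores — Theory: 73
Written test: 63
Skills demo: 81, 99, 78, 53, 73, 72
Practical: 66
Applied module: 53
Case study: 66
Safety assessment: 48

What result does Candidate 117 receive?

Skills demo: drop 53 → average of remaining 5 = 403/5 = 80.6
Written test (63) > Safety assessment (48), so Safety assessment counts as 63.
Weighted total:
  Theory 73 × 0.05 = 3.65
  Written test 63 × 0.3 = 18.9
  Skills demo 80.6 × 0.1 = 8.06
  Practical 66 × 0.25 = 16.5
  Applied module 53 × 0.19 = 10.07
  Case study 66 × 0.05 = 3.3
  Safety assessment 63 × 0.06 = 3.78
Sum = 64.26
64.26 is ≥ 57.5 and < 72.5 → Credit

Credit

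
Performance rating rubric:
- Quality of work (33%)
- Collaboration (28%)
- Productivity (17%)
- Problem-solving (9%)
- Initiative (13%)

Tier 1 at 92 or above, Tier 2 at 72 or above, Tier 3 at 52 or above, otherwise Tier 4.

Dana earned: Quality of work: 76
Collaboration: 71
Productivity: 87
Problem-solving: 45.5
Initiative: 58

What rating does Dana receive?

Weighted total:
  Quality of work 76 × 0.33 = 25.08
  Collaboration 71 × 0.28 = 19.88
  Productivity 87 × 0.17 = 14.79
  Problem-solving 45.5 × 0.09 = 4.095
  Initiative 58 × 0.13 = 7.54
Sum = 71.385
71.385 is ≥ 52 and < 72 → Tier 3

Tier 3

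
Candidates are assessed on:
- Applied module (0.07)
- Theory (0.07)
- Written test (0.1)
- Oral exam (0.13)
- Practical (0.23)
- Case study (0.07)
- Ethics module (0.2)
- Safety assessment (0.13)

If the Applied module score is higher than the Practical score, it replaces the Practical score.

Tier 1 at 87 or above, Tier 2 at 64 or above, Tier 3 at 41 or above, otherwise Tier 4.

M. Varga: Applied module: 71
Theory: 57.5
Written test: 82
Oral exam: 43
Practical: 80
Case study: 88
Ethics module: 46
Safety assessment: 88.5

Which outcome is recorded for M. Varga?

Tier 2

Applied module (71) ≤ Practical (80), so Practical stays at 80.
Weighted total:
  Applied module 71 × 0.07 = 4.97
  Theory 57.5 × 0.07 = 4.025
  Written test 82 × 0.1 = 8.2
  Oral exam 43 × 0.13 = 5.59
  Practical 80 × 0.23 = 18.4
  Case study 88 × 0.07 = 6.16
  Ethics module 46 × 0.2 = 9.2
  Safety assessment 88.5 × 0.13 = 11.505
Sum = 68.05
68.05 is ≥ 64 and < 87 → Tier 2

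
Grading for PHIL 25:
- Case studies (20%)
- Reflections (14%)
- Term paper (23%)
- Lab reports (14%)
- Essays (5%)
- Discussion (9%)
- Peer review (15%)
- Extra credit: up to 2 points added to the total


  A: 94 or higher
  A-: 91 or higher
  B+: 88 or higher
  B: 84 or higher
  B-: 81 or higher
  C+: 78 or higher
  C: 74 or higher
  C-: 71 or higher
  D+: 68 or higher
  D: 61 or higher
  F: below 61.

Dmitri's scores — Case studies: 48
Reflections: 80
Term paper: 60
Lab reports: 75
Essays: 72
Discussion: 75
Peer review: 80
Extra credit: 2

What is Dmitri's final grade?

D+

Weighted total:
  Case studies 48 × 0.2 = 9.6
  Reflections 80 × 0.14 = 11.2
  Term paper 60 × 0.23 = 13.8
  Lab reports 75 × 0.14 = 10.5
  Essays 72 × 0.05 = 3.6
  Discussion 75 × 0.09 = 6.75
  Peer review 80 × 0.15 = 12
Sum = 67.45
Extra credit: 67.45 + 2 = 69.45
69.45 is ≥ 68 and < 71 → D+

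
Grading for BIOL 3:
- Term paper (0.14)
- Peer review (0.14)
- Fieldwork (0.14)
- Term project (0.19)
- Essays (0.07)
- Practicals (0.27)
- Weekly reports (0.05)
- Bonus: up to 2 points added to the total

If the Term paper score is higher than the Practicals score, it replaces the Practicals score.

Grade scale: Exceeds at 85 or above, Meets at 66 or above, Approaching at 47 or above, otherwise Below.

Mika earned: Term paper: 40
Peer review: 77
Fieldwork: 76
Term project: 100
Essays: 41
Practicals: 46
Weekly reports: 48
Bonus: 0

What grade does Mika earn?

Term paper (40) ≤ Practicals (46), so Practicals stays at 46.
Weighted total:
  Term paper 40 × 0.14 = 5.6
  Peer review 77 × 0.14 = 10.78
  Fieldwork 76 × 0.14 = 10.64
  Term project 100 × 0.19 = 19
  Essays 41 × 0.07 = 2.87
  Practicals 46 × 0.27 = 12.42
  Weekly reports 48 × 0.05 = 2.4
Sum = 63.71
Bonus: 63.71 + 0 = 63.71
63.71 is ≥ 47 and < 66 → Approaching

Approaching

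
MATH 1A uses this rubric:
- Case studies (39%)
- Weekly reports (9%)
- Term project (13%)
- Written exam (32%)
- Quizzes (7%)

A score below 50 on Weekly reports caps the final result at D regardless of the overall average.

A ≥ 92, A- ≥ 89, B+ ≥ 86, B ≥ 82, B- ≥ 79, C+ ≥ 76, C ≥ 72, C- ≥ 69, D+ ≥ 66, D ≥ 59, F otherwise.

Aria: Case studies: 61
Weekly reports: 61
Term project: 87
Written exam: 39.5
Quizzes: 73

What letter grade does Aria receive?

Weekly reports score 61 ≥ 50: minimum met.
Weighted total:
  Case studies 61 × 0.39 = 23.79
  Weekly reports 61 × 0.09 = 5.49
  Term project 87 × 0.13 = 11.31
  Written exam 39.5 × 0.32 = 12.64
  Quizzes 73 × 0.07 = 5.11
Sum = 58.34
58.34 < 59 → F

F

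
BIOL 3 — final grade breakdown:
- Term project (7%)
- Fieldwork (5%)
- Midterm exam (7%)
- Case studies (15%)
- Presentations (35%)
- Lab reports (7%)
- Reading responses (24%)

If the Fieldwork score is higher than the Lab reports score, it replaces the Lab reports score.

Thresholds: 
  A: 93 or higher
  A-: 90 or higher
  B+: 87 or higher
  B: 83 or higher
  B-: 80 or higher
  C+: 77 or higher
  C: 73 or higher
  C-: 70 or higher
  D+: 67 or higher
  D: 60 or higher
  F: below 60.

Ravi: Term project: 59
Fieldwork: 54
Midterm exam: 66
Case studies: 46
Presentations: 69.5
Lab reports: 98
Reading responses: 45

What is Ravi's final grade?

D

Fieldwork (54) ≤ Lab reports (98), so Lab reports stays at 98.
Weighted total:
  Term project 59 × 0.07 = 4.13
  Fieldwork 54 × 0.05 = 2.7
  Midterm exam 66 × 0.07 = 4.62
  Case studies 46 × 0.15 = 6.9
  Presentations 69.5 × 0.35 = 24.325
  Lab reports 98 × 0.07 = 6.86
  Reading responses 45 × 0.24 = 10.8
Sum = 60.335
60.335 is ≥ 60 and < 67 → D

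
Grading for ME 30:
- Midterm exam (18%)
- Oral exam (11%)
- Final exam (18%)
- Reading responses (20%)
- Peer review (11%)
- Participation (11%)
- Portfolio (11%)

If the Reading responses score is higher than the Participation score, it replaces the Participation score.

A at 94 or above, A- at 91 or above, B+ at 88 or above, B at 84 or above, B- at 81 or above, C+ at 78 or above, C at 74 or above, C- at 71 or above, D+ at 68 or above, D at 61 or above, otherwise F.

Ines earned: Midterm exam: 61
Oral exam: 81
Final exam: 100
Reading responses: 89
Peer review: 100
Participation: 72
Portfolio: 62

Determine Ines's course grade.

Reading responses (89) > Participation (72), so Participation counts as 89.
Weighted total:
  Midterm exam 61 × 0.18 = 10.98
  Oral exam 81 × 0.11 = 8.91
  Final exam 100 × 0.18 = 18
  Reading responses 89 × 0.2 = 17.8
  Peer review 100 × 0.11 = 11
  Participation 89 × 0.11 = 9.79
  Portfolio 62 × 0.11 = 6.82
Sum = 83.3
83.3 is ≥ 81 and < 84 → B-

B-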